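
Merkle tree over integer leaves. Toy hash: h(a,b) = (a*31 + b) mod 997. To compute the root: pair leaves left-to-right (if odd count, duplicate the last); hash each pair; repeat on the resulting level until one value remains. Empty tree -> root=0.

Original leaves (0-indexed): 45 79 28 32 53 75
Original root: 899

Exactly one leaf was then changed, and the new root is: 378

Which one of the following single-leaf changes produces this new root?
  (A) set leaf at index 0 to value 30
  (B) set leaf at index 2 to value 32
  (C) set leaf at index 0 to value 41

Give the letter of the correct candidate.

Answer: C

Derivation:
Original leaves: [45, 79, 28, 32, 53, 75]
Target new root: 378
Try each candidate change and compute the resulting root:
Candidate A: set leaf[0] = 30 -> leaves = [30, 79, 28, 32, 53, 75]
  L0: [30, 79, 28, 32, 53, 75]
  L1: h(30,79)=(30*31+79)%997=12 h(28,32)=(28*31+32)%997=900 h(53,75)=(53*31+75)%997=721 -> [12, 900, 721]
  L2: h(12,900)=(12*31+900)%997=275 h(721,721)=(721*31+721)%997=141 -> [275, 141]
  L3: h(275,141)=(275*31+141)%997=690 -> [690]
  root = 690 != target 378
Candidate B: set leaf[2] = 32 -> leaves = [45, 79, 32, 32, 53, 75]
  L0: [45, 79, 32, 32, 53, 75]
  L1: h(45,79)=(45*31+79)%997=477 h(32,32)=(32*31+32)%997=27 h(53,75)=(53*31+75)%997=721 -> [477, 27, 721]
  L2: h(477,27)=(477*31+27)%997=856 h(721,721)=(721*31+721)%997=141 -> [856, 141]
  L3: h(856,141)=(856*31+141)%997=755 -> [755]
  root = 755 != target 378
Candidate C: set leaf[0] = 41 -> leaves = [41, 79, 28, 32, 53, 75]
  L0: [41, 79, 28, 32, 53, 75]
  L1: h(41,79)=(41*31+79)%997=353 h(28,32)=(28*31+32)%997=900 h(53,75)=(53*31+75)%997=721 -> [353, 900, 721]
  L2: h(353,900)=(353*31+900)%997=876 h(721,721)=(721*31+721)%997=141 -> [876, 141]
  L3: h(876,141)=(876*31+141)%997=378 -> [378]
  root = 378 == target 378  ** MATCH **
Candidate C produces the target root.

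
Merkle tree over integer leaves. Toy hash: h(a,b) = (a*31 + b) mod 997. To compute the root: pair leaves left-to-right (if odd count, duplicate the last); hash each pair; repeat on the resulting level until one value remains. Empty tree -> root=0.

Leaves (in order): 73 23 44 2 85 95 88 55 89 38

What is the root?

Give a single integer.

L0: [73, 23, 44, 2, 85, 95, 88, 55, 89, 38]
L1: h(73,23)=(73*31+23)%997=292 h(44,2)=(44*31+2)%997=369 h(85,95)=(85*31+95)%997=736 h(88,55)=(88*31+55)%997=789 h(89,38)=(89*31+38)%997=803 -> [292, 369, 736, 789, 803]
L2: h(292,369)=(292*31+369)%997=448 h(736,789)=(736*31+789)%997=674 h(803,803)=(803*31+803)%997=771 -> [448, 674, 771]
L3: h(448,674)=(448*31+674)%997=604 h(771,771)=(771*31+771)%997=744 -> [604, 744]
L4: h(604,744)=(604*31+744)%997=525 -> [525]

Answer: 525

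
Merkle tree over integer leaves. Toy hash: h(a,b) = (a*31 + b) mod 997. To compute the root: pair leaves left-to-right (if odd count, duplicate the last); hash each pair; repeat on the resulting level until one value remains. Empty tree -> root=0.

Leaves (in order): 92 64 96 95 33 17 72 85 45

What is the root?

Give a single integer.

Answer: 549

Derivation:
L0: [92, 64, 96, 95, 33, 17, 72, 85, 45]
L1: h(92,64)=(92*31+64)%997=922 h(96,95)=(96*31+95)%997=80 h(33,17)=(33*31+17)%997=43 h(72,85)=(72*31+85)%997=323 h(45,45)=(45*31+45)%997=443 -> [922, 80, 43, 323, 443]
L2: h(922,80)=(922*31+80)%997=746 h(43,323)=(43*31+323)%997=659 h(443,443)=(443*31+443)%997=218 -> [746, 659, 218]
L3: h(746,659)=(746*31+659)%997=854 h(218,218)=(218*31+218)%997=994 -> [854, 994]
L4: h(854,994)=(854*31+994)%997=549 -> [549]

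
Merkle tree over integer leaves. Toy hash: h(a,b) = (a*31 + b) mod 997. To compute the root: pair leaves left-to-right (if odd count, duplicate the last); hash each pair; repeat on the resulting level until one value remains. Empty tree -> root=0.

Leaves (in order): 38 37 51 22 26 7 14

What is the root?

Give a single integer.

Answer: 697

Derivation:
L0: [38, 37, 51, 22, 26, 7, 14]
L1: h(38,37)=(38*31+37)%997=218 h(51,22)=(51*31+22)%997=606 h(26,7)=(26*31+7)%997=813 h(14,14)=(14*31+14)%997=448 -> [218, 606, 813, 448]
L2: h(218,606)=(218*31+606)%997=385 h(813,448)=(813*31+448)%997=726 -> [385, 726]
L3: h(385,726)=(385*31+726)%997=697 -> [697]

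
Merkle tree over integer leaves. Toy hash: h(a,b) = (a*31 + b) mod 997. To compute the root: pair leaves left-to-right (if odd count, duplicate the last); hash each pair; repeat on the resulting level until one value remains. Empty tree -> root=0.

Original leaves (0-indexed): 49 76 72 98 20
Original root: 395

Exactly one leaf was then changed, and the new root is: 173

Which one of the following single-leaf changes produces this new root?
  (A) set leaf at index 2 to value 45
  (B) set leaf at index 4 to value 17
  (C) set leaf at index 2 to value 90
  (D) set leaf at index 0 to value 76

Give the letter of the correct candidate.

Answer: D

Derivation:
Original leaves: [49, 76, 72, 98, 20]
Target new root: 173
Try each candidate change and compute the resulting root:
Candidate A: set leaf[2] = 45 -> leaves = [49, 76, 45, 98, 20]
  L0: [49, 76, 45, 98, 20]
  L1: h(49,76)=(49*31+76)%997=598 h(45,98)=(45*31+98)%997=496 h(20,20)=(20*31+20)%997=640 -> [598, 496, 640]
  L2: h(598,496)=(598*31+496)%997=91 h(640,640)=(640*31+640)%997=540 -> [91, 540]
  L3: h(91,540)=(91*31+540)%997=370 -> [370]
  root = 370 != target 173
Candidate B: set leaf[4] = 17 -> leaves = [49, 76, 72, 98, 17]
  L0: [49, 76, 72, 98, 17]
  L1: h(49,76)=(49*31+76)%997=598 h(72,98)=(72*31+98)%997=336 h(17,17)=(17*31+17)%997=544 -> [598, 336, 544]
  L2: h(598,336)=(598*31+336)%997=928 h(544,544)=(544*31+544)%997=459 -> [928, 459]
  L3: h(928,459)=(928*31+459)%997=314 -> [314]
  root = 314 != target 173
Candidate C: set leaf[2] = 90 -> leaves = [49, 76, 90, 98, 20]
  L0: [49, 76, 90, 98, 20]
  L1: h(49,76)=(49*31+76)%997=598 h(90,98)=(90*31+98)%997=894 h(20,20)=(20*31+20)%997=640 -> [598, 894, 640]
  L2: h(598,894)=(598*31+894)%997=489 h(640,640)=(640*31+640)%997=540 -> [489, 540]
  L3: h(489,540)=(489*31+540)%997=744 -> [744]
  root = 744 != target 173
Candidate D: set leaf[0] = 76 -> leaves = [76, 76, 72, 98, 20]
  L0: [76, 76, 72, 98, 20]
  L1: h(76,76)=(76*31+76)%997=438 h(72,98)=(72*31+98)%997=336 h(20,20)=(20*31+20)%997=640 -> [438, 336, 640]
  L2: h(438,336)=(438*31+336)%997=953 h(640,640)=(640*31+640)%997=540 -> [953, 540]
  L3: h(953,540)=(953*31+540)%997=173 -> [173]
  root = 173 == target 173  ** MATCH **
Candidate D produces the target root.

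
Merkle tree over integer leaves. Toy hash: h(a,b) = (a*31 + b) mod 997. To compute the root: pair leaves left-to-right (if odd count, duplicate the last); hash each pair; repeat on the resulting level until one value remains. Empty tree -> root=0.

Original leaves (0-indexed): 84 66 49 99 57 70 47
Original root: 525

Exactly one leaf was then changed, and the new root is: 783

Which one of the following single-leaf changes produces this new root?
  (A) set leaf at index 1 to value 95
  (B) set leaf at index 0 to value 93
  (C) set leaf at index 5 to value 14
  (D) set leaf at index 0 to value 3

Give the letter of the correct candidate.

Original leaves: [84, 66, 49, 99, 57, 70, 47]
Target new root: 783
Try each candidate change and compute the resulting root:
Candidate A: set leaf[1] = 95 -> leaves = [84, 95, 49, 99, 57, 70, 47]
  L0: [84, 95, 49, 99, 57, 70, 47]
  L1: h(84,95)=(84*31+95)%997=705 h(49,99)=(49*31+99)%997=621 h(57,70)=(57*31+70)%997=840 h(47,47)=(47*31+47)%997=507 -> [705, 621, 840, 507]
  L2: h(705,621)=(705*31+621)%997=542 h(840,507)=(840*31+507)%997=625 -> [542, 625]
  L3: h(542,625)=(542*31+625)%997=478 -> [478]
  root = 478 != target 783
Candidate B: set leaf[0] = 93 -> leaves = [93, 66, 49, 99, 57, 70, 47]
  L0: [93, 66, 49, 99, 57, 70, 47]
  L1: h(93,66)=(93*31+66)%997=955 h(49,99)=(49*31+99)%997=621 h(57,70)=(57*31+70)%997=840 h(47,47)=(47*31+47)%997=507 -> [955, 621, 840, 507]
  L2: h(955,621)=(955*31+621)%997=316 h(840,507)=(840*31+507)%997=625 -> [316, 625]
  L3: h(316,625)=(316*31+625)%997=451 -> [451]
  root = 451 != target 783
Candidate C: set leaf[5] = 14 -> leaves = [84, 66, 49, 99, 57, 14, 47]
  L0: [84, 66, 49, 99, 57, 14, 47]
  L1: h(84,66)=(84*31+66)%997=676 h(49,99)=(49*31+99)%997=621 h(57,14)=(57*31+14)%997=784 h(47,47)=(47*31+47)%997=507 -> [676, 621, 784, 507]
  L2: h(676,621)=(676*31+621)%997=640 h(784,507)=(784*31+507)%997=883 -> [640, 883]
  L3: h(640,883)=(640*31+883)%997=783 -> [783]
  root = 783 == target 783  ** MATCH **
Candidate D: set leaf[0] = 3 -> leaves = [3, 66, 49, 99, 57, 70, 47]
  L0: [3, 66, 49, 99, 57, 70, 47]
  L1: h(3,66)=(3*31+66)%997=159 h(49,99)=(49*31+99)%997=621 h(57,70)=(57*31+70)%997=840 h(47,47)=(47*31+47)%997=507 -> [159, 621, 840, 507]
  L2: h(159,621)=(159*31+621)%997=565 h(840,507)=(840*31+507)%997=625 -> [565, 625]
  L3: h(565,625)=(565*31+625)%997=194 -> [194]
  root = 194 != target 783
Candidate C produces the target root.

Answer: C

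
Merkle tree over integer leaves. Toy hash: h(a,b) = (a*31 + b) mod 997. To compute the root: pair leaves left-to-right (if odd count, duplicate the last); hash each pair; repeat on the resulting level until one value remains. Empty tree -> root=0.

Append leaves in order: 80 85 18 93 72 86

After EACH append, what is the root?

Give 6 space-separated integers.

Answer: 80 571 331 406 572 23

Derivation:
After append 80 (leaves=[80]):
  L0: [80]
  root=80
After append 85 (leaves=[80, 85]):
  L0: [80, 85]
  L1: h(80,85)=(80*31+85)%997=571 -> [571]
  root=571
After append 18 (leaves=[80, 85, 18]):
  L0: [80, 85, 18]
  L1: h(80,85)=(80*31+85)%997=571 h(18,18)=(18*31+18)%997=576 -> [571, 576]
  L2: h(571,576)=(571*31+576)%997=331 -> [331]
  root=331
After append 93 (leaves=[80, 85, 18, 93]):
  L0: [80, 85, 18, 93]
  L1: h(80,85)=(80*31+85)%997=571 h(18,93)=(18*31+93)%997=651 -> [571, 651]
  L2: h(571,651)=(571*31+651)%997=406 -> [406]
  root=406
After append 72 (leaves=[80, 85, 18, 93, 72]):
  L0: [80, 85, 18, 93, 72]
  L1: h(80,85)=(80*31+85)%997=571 h(18,93)=(18*31+93)%997=651 h(72,72)=(72*31+72)%997=310 -> [571, 651, 310]
  L2: h(571,651)=(571*31+651)%997=406 h(310,310)=(310*31+310)%997=947 -> [406, 947]
  L3: h(406,947)=(406*31+947)%997=572 -> [572]
  root=572
After append 86 (leaves=[80, 85, 18, 93, 72, 86]):
  L0: [80, 85, 18, 93, 72, 86]
  L1: h(80,85)=(80*31+85)%997=571 h(18,93)=(18*31+93)%997=651 h(72,86)=(72*31+86)%997=324 -> [571, 651, 324]
  L2: h(571,651)=(571*31+651)%997=406 h(324,324)=(324*31+324)%997=398 -> [406, 398]
  L3: h(406,398)=(406*31+398)%997=23 -> [23]
  root=23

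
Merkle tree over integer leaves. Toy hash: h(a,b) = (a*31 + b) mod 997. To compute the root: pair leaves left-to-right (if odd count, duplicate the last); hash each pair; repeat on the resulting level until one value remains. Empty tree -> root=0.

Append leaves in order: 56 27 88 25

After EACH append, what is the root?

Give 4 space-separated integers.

Answer: 56 766 640 577

Derivation:
After append 56 (leaves=[56]):
  L0: [56]
  root=56
After append 27 (leaves=[56, 27]):
  L0: [56, 27]
  L1: h(56,27)=(56*31+27)%997=766 -> [766]
  root=766
After append 88 (leaves=[56, 27, 88]):
  L0: [56, 27, 88]
  L1: h(56,27)=(56*31+27)%997=766 h(88,88)=(88*31+88)%997=822 -> [766, 822]
  L2: h(766,822)=(766*31+822)%997=640 -> [640]
  root=640
After append 25 (leaves=[56, 27, 88, 25]):
  L0: [56, 27, 88, 25]
  L1: h(56,27)=(56*31+27)%997=766 h(88,25)=(88*31+25)%997=759 -> [766, 759]
  L2: h(766,759)=(766*31+759)%997=577 -> [577]
  root=577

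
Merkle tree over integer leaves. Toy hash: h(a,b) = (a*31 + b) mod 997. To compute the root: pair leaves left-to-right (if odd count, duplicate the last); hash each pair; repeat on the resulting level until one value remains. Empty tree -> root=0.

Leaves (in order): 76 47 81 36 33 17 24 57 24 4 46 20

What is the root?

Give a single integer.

Answer: 227

Derivation:
L0: [76, 47, 81, 36, 33, 17, 24, 57, 24, 4, 46, 20]
L1: h(76,47)=(76*31+47)%997=409 h(81,36)=(81*31+36)%997=553 h(33,17)=(33*31+17)%997=43 h(24,57)=(24*31+57)%997=801 h(24,4)=(24*31+4)%997=748 h(46,20)=(46*31+20)%997=449 -> [409, 553, 43, 801, 748, 449]
L2: h(409,553)=(409*31+553)%997=271 h(43,801)=(43*31+801)%997=140 h(748,449)=(748*31+449)%997=706 -> [271, 140, 706]
L3: h(271,140)=(271*31+140)%997=565 h(706,706)=(706*31+706)%997=658 -> [565, 658]
L4: h(565,658)=(565*31+658)%997=227 -> [227]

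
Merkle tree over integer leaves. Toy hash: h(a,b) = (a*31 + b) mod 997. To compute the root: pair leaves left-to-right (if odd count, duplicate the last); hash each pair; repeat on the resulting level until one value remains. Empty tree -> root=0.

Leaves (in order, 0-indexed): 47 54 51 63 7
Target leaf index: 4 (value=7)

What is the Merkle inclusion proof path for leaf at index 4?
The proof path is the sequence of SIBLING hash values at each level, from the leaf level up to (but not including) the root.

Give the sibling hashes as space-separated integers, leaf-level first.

Answer: 7 224 629

Derivation:
L0 (leaves): [47, 54, 51, 63, 7], target index=4
L1: h(47,54)=(47*31+54)%997=514 [pair 0] h(51,63)=(51*31+63)%997=647 [pair 1] h(7,7)=(7*31+7)%997=224 [pair 2] -> [514, 647, 224]
  Sibling for proof at L0: 7
L2: h(514,647)=(514*31+647)%997=629 [pair 0] h(224,224)=(224*31+224)%997=189 [pair 1] -> [629, 189]
  Sibling for proof at L1: 224
L3: h(629,189)=(629*31+189)%997=745 [pair 0] -> [745]
  Sibling for proof at L2: 629
Root: 745
Proof path (sibling hashes from leaf to root): [7, 224, 629]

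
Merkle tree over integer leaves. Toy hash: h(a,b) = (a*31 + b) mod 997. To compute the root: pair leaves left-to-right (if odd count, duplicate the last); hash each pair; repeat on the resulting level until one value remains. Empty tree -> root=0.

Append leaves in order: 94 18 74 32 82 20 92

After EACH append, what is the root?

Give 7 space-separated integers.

Answer: 94 938 539 497 672 682 67

Derivation:
After append 94 (leaves=[94]):
  L0: [94]
  root=94
After append 18 (leaves=[94, 18]):
  L0: [94, 18]
  L1: h(94,18)=(94*31+18)%997=938 -> [938]
  root=938
After append 74 (leaves=[94, 18, 74]):
  L0: [94, 18, 74]
  L1: h(94,18)=(94*31+18)%997=938 h(74,74)=(74*31+74)%997=374 -> [938, 374]
  L2: h(938,374)=(938*31+374)%997=539 -> [539]
  root=539
After append 32 (leaves=[94, 18, 74, 32]):
  L0: [94, 18, 74, 32]
  L1: h(94,18)=(94*31+18)%997=938 h(74,32)=(74*31+32)%997=332 -> [938, 332]
  L2: h(938,332)=(938*31+332)%997=497 -> [497]
  root=497
After append 82 (leaves=[94, 18, 74, 32, 82]):
  L0: [94, 18, 74, 32, 82]
  L1: h(94,18)=(94*31+18)%997=938 h(74,32)=(74*31+32)%997=332 h(82,82)=(82*31+82)%997=630 -> [938, 332, 630]
  L2: h(938,332)=(938*31+332)%997=497 h(630,630)=(630*31+630)%997=220 -> [497, 220]
  L3: h(497,220)=(497*31+220)%997=672 -> [672]
  root=672
After append 20 (leaves=[94, 18, 74, 32, 82, 20]):
  L0: [94, 18, 74, 32, 82, 20]
  L1: h(94,18)=(94*31+18)%997=938 h(74,32)=(74*31+32)%997=332 h(82,20)=(82*31+20)%997=568 -> [938, 332, 568]
  L2: h(938,332)=(938*31+332)%997=497 h(568,568)=(568*31+568)%997=230 -> [497, 230]
  L3: h(497,230)=(497*31+230)%997=682 -> [682]
  root=682
After append 92 (leaves=[94, 18, 74, 32, 82, 20, 92]):
  L0: [94, 18, 74, 32, 82, 20, 92]
  L1: h(94,18)=(94*31+18)%997=938 h(74,32)=(74*31+32)%997=332 h(82,20)=(82*31+20)%997=568 h(92,92)=(92*31+92)%997=950 -> [938, 332, 568, 950]
  L2: h(938,332)=(938*31+332)%997=497 h(568,950)=(568*31+950)%997=612 -> [497, 612]
  L3: h(497,612)=(497*31+612)%997=67 -> [67]
  root=67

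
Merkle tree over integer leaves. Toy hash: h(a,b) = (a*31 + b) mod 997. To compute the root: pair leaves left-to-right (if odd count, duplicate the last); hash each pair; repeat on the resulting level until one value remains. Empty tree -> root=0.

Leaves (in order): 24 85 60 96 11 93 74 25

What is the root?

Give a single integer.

Answer: 703

Derivation:
L0: [24, 85, 60, 96, 11, 93, 74, 25]
L1: h(24,85)=(24*31+85)%997=829 h(60,96)=(60*31+96)%997=959 h(11,93)=(11*31+93)%997=434 h(74,25)=(74*31+25)%997=325 -> [829, 959, 434, 325]
L2: h(829,959)=(829*31+959)%997=736 h(434,325)=(434*31+325)%997=818 -> [736, 818]
L3: h(736,818)=(736*31+818)%997=703 -> [703]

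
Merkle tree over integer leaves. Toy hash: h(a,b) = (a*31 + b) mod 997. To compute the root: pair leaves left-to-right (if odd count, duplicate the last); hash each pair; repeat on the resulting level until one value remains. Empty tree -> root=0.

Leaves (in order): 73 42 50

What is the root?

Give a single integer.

Answer: 274

Derivation:
L0: [73, 42, 50]
L1: h(73,42)=(73*31+42)%997=311 h(50,50)=(50*31+50)%997=603 -> [311, 603]
L2: h(311,603)=(311*31+603)%997=274 -> [274]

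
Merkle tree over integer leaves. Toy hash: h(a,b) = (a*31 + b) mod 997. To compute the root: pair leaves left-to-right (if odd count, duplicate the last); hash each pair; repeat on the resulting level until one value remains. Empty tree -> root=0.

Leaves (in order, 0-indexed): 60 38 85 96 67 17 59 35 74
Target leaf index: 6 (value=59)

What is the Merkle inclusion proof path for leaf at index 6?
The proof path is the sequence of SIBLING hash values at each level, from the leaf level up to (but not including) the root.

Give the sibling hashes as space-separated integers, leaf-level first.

Answer: 35 100 752 128

Derivation:
L0 (leaves): [60, 38, 85, 96, 67, 17, 59, 35, 74], target index=6
L1: h(60,38)=(60*31+38)%997=901 [pair 0] h(85,96)=(85*31+96)%997=737 [pair 1] h(67,17)=(67*31+17)%997=100 [pair 2] h(59,35)=(59*31+35)%997=867 [pair 3] h(74,74)=(74*31+74)%997=374 [pair 4] -> [901, 737, 100, 867, 374]
  Sibling for proof at L0: 35
L2: h(901,737)=(901*31+737)%997=752 [pair 0] h(100,867)=(100*31+867)%997=976 [pair 1] h(374,374)=(374*31+374)%997=4 [pair 2] -> [752, 976, 4]
  Sibling for proof at L1: 100
L3: h(752,976)=(752*31+976)%997=360 [pair 0] h(4,4)=(4*31+4)%997=128 [pair 1] -> [360, 128]
  Sibling for proof at L2: 752
L4: h(360,128)=(360*31+128)%997=321 [pair 0] -> [321]
  Sibling for proof at L3: 128
Root: 321
Proof path (sibling hashes from leaf to root): [35, 100, 752, 128]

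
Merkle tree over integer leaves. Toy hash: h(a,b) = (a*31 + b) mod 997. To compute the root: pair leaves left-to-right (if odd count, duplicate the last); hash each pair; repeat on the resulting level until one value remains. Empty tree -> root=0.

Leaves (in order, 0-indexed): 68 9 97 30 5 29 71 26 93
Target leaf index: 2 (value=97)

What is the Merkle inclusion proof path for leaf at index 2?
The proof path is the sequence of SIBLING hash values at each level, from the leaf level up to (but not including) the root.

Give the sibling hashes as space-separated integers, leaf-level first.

Answer: 30 123 952 592

Derivation:
L0 (leaves): [68, 9, 97, 30, 5, 29, 71, 26, 93], target index=2
L1: h(68,9)=(68*31+9)%997=123 [pair 0] h(97,30)=(97*31+30)%997=46 [pair 1] h(5,29)=(5*31+29)%997=184 [pair 2] h(71,26)=(71*31+26)%997=233 [pair 3] h(93,93)=(93*31+93)%997=982 [pair 4] -> [123, 46, 184, 233, 982]
  Sibling for proof at L0: 30
L2: h(123,46)=(123*31+46)%997=868 [pair 0] h(184,233)=(184*31+233)%997=952 [pair 1] h(982,982)=(982*31+982)%997=517 [pair 2] -> [868, 952, 517]
  Sibling for proof at L1: 123
L3: h(868,952)=(868*31+952)%997=941 [pair 0] h(517,517)=(517*31+517)%997=592 [pair 1] -> [941, 592]
  Sibling for proof at L2: 952
L4: h(941,592)=(941*31+592)%997=850 [pair 0] -> [850]
  Sibling for proof at L3: 592
Root: 850
Proof path (sibling hashes from leaf to root): [30, 123, 952, 592]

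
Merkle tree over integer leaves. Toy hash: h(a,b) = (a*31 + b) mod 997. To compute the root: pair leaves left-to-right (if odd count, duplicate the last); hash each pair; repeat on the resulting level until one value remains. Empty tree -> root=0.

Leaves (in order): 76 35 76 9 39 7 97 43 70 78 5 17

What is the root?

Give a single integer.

L0: [76, 35, 76, 9, 39, 7, 97, 43, 70, 78, 5, 17]
L1: h(76,35)=(76*31+35)%997=397 h(76,9)=(76*31+9)%997=371 h(39,7)=(39*31+7)%997=219 h(97,43)=(97*31+43)%997=59 h(70,78)=(70*31+78)%997=254 h(5,17)=(5*31+17)%997=172 -> [397, 371, 219, 59, 254, 172]
L2: h(397,371)=(397*31+371)%997=714 h(219,59)=(219*31+59)%997=866 h(254,172)=(254*31+172)%997=70 -> [714, 866, 70]
L3: h(714,866)=(714*31+866)%997=69 h(70,70)=(70*31+70)%997=246 -> [69, 246]
L4: h(69,246)=(69*31+246)%997=391 -> [391]

Answer: 391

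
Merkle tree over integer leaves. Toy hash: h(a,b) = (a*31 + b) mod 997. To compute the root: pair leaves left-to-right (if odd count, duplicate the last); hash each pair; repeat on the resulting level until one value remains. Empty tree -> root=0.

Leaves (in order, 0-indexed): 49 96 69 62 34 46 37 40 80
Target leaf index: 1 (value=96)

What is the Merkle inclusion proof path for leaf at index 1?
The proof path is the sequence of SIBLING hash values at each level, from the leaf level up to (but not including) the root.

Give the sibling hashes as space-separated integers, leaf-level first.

L0 (leaves): [49, 96, 69, 62, 34, 46, 37, 40, 80], target index=1
L1: h(49,96)=(49*31+96)%997=618 [pair 0] h(69,62)=(69*31+62)%997=207 [pair 1] h(34,46)=(34*31+46)%997=103 [pair 2] h(37,40)=(37*31+40)%997=190 [pair 3] h(80,80)=(80*31+80)%997=566 [pair 4] -> [618, 207, 103, 190, 566]
  Sibling for proof at L0: 49
L2: h(618,207)=(618*31+207)%997=422 [pair 0] h(103,190)=(103*31+190)%997=392 [pair 1] h(566,566)=(566*31+566)%997=166 [pair 2] -> [422, 392, 166]
  Sibling for proof at L1: 207
L3: h(422,392)=(422*31+392)%997=513 [pair 0] h(166,166)=(166*31+166)%997=327 [pair 1] -> [513, 327]
  Sibling for proof at L2: 392
L4: h(513,327)=(513*31+327)%997=278 [pair 0] -> [278]
  Sibling for proof at L3: 327
Root: 278
Proof path (sibling hashes from leaf to root): [49, 207, 392, 327]

Answer: 49 207 392 327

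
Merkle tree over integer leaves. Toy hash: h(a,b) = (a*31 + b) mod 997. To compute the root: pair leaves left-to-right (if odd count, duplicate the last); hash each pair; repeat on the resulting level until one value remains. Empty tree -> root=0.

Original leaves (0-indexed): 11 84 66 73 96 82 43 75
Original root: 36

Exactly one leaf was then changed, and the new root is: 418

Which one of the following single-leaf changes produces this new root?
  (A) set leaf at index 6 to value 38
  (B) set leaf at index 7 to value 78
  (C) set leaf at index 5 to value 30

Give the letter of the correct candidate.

Answer: C

Derivation:
Original leaves: [11, 84, 66, 73, 96, 82, 43, 75]
Target new root: 418
Try each candidate change and compute the resulting root:
Candidate A: set leaf[6] = 38 -> leaves = [11, 84, 66, 73, 96, 82, 38, 75]
  L0: [11, 84, 66, 73, 96, 82, 38, 75]
  L1: h(11,84)=(11*31+84)%997=425 h(66,73)=(66*31+73)%997=125 h(96,82)=(96*31+82)%997=67 h(38,75)=(38*31+75)%997=256 -> [425, 125, 67, 256]
  L2: h(425,125)=(425*31+125)%997=339 h(67,256)=(67*31+256)%997=339 -> [339, 339]
  L3: h(339,339)=(339*31+339)%997=878 -> [878]
  root = 878 != target 418
Candidate B: set leaf[7] = 78 -> leaves = [11, 84, 66, 73, 96, 82, 43, 78]
  L0: [11, 84, 66, 73, 96, 82, 43, 78]
  L1: h(11,84)=(11*31+84)%997=425 h(66,73)=(66*31+73)%997=125 h(96,82)=(96*31+82)%997=67 h(43,78)=(43*31+78)%997=414 -> [425, 125, 67, 414]
  L2: h(425,125)=(425*31+125)%997=339 h(67,414)=(67*31+414)%997=497 -> [339, 497]
  L3: h(339,497)=(339*31+497)%997=39 -> [39]
  root = 39 != target 418
Candidate C: set leaf[5] = 30 -> leaves = [11, 84, 66, 73, 96, 30, 43, 75]
  L0: [11, 84, 66, 73, 96, 30, 43, 75]
  L1: h(11,84)=(11*31+84)%997=425 h(66,73)=(66*31+73)%997=125 h(96,30)=(96*31+30)%997=15 h(43,75)=(43*31+75)%997=411 -> [425, 125, 15, 411]
  L2: h(425,125)=(425*31+125)%997=339 h(15,411)=(15*31+411)%997=876 -> [339, 876]
  L3: h(339,876)=(339*31+876)%997=418 -> [418]
  root = 418 == target 418  ** MATCH **
Candidate C produces the target root.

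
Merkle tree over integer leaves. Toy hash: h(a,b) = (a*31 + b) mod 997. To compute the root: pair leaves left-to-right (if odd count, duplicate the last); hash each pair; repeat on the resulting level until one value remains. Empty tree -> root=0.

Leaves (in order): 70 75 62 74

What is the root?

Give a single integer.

Answer: 804

Derivation:
L0: [70, 75, 62, 74]
L1: h(70,75)=(70*31+75)%997=251 h(62,74)=(62*31+74)%997=2 -> [251, 2]
L2: h(251,2)=(251*31+2)%997=804 -> [804]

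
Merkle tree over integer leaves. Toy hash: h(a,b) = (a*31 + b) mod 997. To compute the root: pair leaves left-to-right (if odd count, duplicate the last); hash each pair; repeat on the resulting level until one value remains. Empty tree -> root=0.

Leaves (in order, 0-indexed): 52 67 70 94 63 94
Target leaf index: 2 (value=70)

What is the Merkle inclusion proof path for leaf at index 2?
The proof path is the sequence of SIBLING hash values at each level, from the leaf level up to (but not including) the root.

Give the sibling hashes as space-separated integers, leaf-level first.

L0 (leaves): [52, 67, 70, 94, 63, 94], target index=2
L1: h(52,67)=(52*31+67)%997=682 [pair 0] h(70,94)=(70*31+94)%997=270 [pair 1] h(63,94)=(63*31+94)%997=53 [pair 2] -> [682, 270, 53]
  Sibling for proof at L0: 94
L2: h(682,270)=(682*31+270)%997=475 [pair 0] h(53,53)=(53*31+53)%997=699 [pair 1] -> [475, 699]
  Sibling for proof at L1: 682
L3: h(475,699)=(475*31+699)%997=469 [pair 0] -> [469]
  Sibling for proof at L2: 699
Root: 469
Proof path (sibling hashes from leaf to root): [94, 682, 699]

Answer: 94 682 699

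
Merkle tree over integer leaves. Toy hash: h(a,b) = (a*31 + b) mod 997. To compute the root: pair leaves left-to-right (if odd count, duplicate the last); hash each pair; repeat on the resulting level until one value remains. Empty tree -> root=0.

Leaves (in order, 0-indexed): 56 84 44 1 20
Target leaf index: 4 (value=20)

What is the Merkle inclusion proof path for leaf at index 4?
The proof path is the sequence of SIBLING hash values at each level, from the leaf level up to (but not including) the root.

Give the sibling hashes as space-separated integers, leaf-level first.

Answer: 20 640 956

Derivation:
L0 (leaves): [56, 84, 44, 1, 20], target index=4
L1: h(56,84)=(56*31+84)%997=823 [pair 0] h(44,1)=(44*31+1)%997=368 [pair 1] h(20,20)=(20*31+20)%997=640 [pair 2] -> [823, 368, 640]
  Sibling for proof at L0: 20
L2: h(823,368)=(823*31+368)%997=956 [pair 0] h(640,640)=(640*31+640)%997=540 [pair 1] -> [956, 540]
  Sibling for proof at L1: 640
L3: h(956,540)=(956*31+540)%997=266 [pair 0] -> [266]
  Sibling for proof at L2: 956
Root: 266
Proof path (sibling hashes from leaf to root): [20, 640, 956]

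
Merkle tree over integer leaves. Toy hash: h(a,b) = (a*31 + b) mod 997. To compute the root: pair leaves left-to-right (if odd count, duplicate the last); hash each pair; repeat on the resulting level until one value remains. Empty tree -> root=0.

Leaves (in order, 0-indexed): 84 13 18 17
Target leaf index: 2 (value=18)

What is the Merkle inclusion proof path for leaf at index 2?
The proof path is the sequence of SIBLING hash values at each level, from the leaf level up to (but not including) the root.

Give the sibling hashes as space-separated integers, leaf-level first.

Answer: 17 623

Derivation:
L0 (leaves): [84, 13, 18, 17], target index=2
L1: h(84,13)=(84*31+13)%997=623 [pair 0] h(18,17)=(18*31+17)%997=575 [pair 1] -> [623, 575]
  Sibling for proof at L0: 17
L2: h(623,575)=(623*31+575)%997=945 [pair 0] -> [945]
  Sibling for proof at L1: 623
Root: 945
Proof path (sibling hashes from leaf to root): [17, 623]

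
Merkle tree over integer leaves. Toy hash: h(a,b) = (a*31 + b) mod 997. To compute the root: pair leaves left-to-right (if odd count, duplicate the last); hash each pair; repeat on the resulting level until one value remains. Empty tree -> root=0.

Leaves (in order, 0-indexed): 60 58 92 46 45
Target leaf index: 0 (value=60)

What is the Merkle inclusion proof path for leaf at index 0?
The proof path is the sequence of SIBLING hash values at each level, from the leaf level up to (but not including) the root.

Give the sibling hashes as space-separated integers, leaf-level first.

Answer: 58 904 218

Derivation:
L0 (leaves): [60, 58, 92, 46, 45], target index=0
L1: h(60,58)=(60*31+58)%997=921 [pair 0] h(92,46)=(92*31+46)%997=904 [pair 1] h(45,45)=(45*31+45)%997=443 [pair 2] -> [921, 904, 443]
  Sibling for proof at L0: 58
L2: h(921,904)=(921*31+904)%997=542 [pair 0] h(443,443)=(443*31+443)%997=218 [pair 1] -> [542, 218]
  Sibling for proof at L1: 904
L3: h(542,218)=(542*31+218)%997=71 [pair 0] -> [71]
  Sibling for proof at L2: 218
Root: 71
Proof path (sibling hashes from leaf to root): [58, 904, 218]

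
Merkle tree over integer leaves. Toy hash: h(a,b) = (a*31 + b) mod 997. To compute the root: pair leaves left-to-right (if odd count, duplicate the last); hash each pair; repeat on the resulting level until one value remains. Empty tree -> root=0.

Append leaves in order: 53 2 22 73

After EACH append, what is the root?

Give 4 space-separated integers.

Answer: 53 648 852 903

Derivation:
After append 53 (leaves=[53]):
  L0: [53]
  root=53
After append 2 (leaves=[53, 2]):
  L0: [53, 2]
  L1: h(53,2)=(53*31+2)%997=648 -> [648]
  root=648
After append 22 (leaves=[53, 2, 22]):
  L0: [53, 2, 22]
  L1: h(53,2)=(53*31+2)%997=648 h(22,22)=(22*31+22)%997=704 -> [648, 704]
  L2: h(648,704)=(648*31+704)%997=852 -> [852]
  root=852
After append 73 (leaves=[53, 2, 22, 73]):
  L0: [53, 2, 22, 73]
  L1: h(53,2)=(53*31+2)%997=648 h(22,73)=(22*31+73)%997=755 -> [648, 755]
  L2: h(648,755)=(648*31+755)%997=903 -> [903]
  root=903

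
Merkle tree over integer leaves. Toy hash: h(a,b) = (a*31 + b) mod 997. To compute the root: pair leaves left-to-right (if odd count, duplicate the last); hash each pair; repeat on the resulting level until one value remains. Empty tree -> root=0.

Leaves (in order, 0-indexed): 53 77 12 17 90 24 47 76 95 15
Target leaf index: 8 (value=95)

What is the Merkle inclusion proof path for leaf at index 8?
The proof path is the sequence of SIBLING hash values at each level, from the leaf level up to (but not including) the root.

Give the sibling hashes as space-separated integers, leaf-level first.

L0 (leaves): [53, 77, 12, 17, 90, 24, 47, 76, 95, 15], target index=8
L1: h(53,77)=(53*31+77)%997=723 [pair 0] h(12,17)=(12*31+17)%997=389 [pair 1] h(90,24)=(90*31+24)%997=820 [pair 2] h(47,76)=(47*31+76)%997=536 [pair 3] h(95,15)=(95*31+15)%997=966 [pair 4] -> [723, 389, 820, 536, 966]
  Sibling for proof at L0: 15
L2: h(723,389)=(723*31+389)%997=868 [pair 0] h(820,536)=(820*31+536)%997=34 [pair 1] h(966,966)=(966*31+966)%997=5 [pair 2] -> [868, 34, 5]
  Sibling for proof at L1: 966
L3: h(868,34)=(868*31+34)%997=23 [pair 0] h(5,5)=(5*31+5)%997=160 [pair 1] -> [23, 160]
  Sibling for proof at L2: 5
L4: h(23,160)=(23*31+160)%997=873 [pair 0] -> [873]
  Sibling for proof at L3: 23
Root: 873
Proof path (sibling hashes from leaf to root): [15, 966, 5, 23]

Answer: 15 966 5 23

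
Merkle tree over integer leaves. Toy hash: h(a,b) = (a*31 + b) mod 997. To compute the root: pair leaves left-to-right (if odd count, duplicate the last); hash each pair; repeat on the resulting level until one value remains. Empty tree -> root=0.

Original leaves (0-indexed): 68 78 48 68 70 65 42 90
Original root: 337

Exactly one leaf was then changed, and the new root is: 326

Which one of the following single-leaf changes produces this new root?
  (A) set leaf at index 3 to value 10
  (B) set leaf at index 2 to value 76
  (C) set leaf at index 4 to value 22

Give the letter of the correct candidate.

Answer: B

Derivation:
Original leaves: [68, 78, 48, 68, 70, 65, 42, 90]
Target new root: 326
Try each candidate change and compute the resulting root:
Candidate A: set leaf[3] = 10 -> leaves = [68, 78, 48, 10, 70, 65, 42, 90]
  L0: [68, 78, 48, 10, 70, 65, 42, 90]
  L1: h(68,78)=(68*31+78)%997=192 h(48,10)=(48*31+10)%997=501 h(70,65)=(70*31+65)%997=241 h(42,90)=(42*31+90)%997=395 -> [192, 501, 241, 395]
  L2: h(192,501)=(192*31+501)%997=471 h(241,395)=(241*31+395)%997=887 -> [471, 887]
  L3: h(471,887)=(471*31+887)%997=533 -> [533]
  root = 533 != target 326
Candidate B: set leaf[2] = 76 -> leaves = [68, 78, 76, 68, 70, 65, 42, 90]
  L0: [68, 78, 76, 68, 70, 65, 42, 90]
  L1: h(68,78)=(68*31+78)%997=192 h(76,68)=(76*31+68)%997=430 h(70,65)=(70*31+65)%997=241 h(42,90)=(42*31+90)%997=395 -> [192, 430, 241, 395]
  L2: h(192,430)=(192*31+430)%997=400 h(241,395)=(241*31+395)%997=887 -> [400, 887]
  L3: h(400,887)=(400*31+887)%997=326 -> [326]
  root = 326 == target 326  ** MATCH **
Candidate C: set leaf[4] = 22 -> leaves = [68, 78, 48, 68, 22, 65, 42, 90]
  L0: [68, 78, 48, 68, 22, 65, 42, 90]
  L1: h(68,78)=(68*31+78)%997=192 h(48,68)=(48*31+68)%997=559 h(22,65)=(22*31+65)%997=747 h(42,90)=(42*31+90)%997=395 -> [192, 559, 747, 395]
  L2: h(192,559)=(192*31+559)%997=529 h(747,395)=(747*31+395)%997=621 -> [529, 621]
  L3: h(529,621)=(529*31+621)%997=71 -> [71]
  root = 71 != target 326
Candidate B produces the target root.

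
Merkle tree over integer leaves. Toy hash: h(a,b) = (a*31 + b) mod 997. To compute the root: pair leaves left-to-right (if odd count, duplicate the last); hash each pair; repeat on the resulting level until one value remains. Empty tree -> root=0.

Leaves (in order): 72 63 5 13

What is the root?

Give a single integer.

L0: [72, 63, 5, 13]
L1: h(72,63)=(72*31+63)%997=301 h(5,13)=(5*31+13)%997=168 -> [301, 168]
L2: h(301,168)=(301*31+168)%997=526 -> [526]

Answer: 526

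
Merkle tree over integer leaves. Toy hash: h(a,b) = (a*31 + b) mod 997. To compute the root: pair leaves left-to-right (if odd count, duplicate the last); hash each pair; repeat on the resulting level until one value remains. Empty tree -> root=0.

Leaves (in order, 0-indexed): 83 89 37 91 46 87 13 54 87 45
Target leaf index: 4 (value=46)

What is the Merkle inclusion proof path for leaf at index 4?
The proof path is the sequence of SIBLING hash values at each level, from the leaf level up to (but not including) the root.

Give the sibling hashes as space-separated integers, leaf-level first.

L0 (leaves): [83, 89, 37, 91, 46, 87, 13, 54, 87, 45], target index=4
L1: h(83,89)=(83*31+89)%997=668 [pair 0] h(37,91)=(37*31+91)%997=241 [pair 1] h(46,87)=(46*31+87)%997=516 [pair 2] h(13,54)=(13*31+54)%997=457 [pair 3] h(87,45)=(87*31+45)%997=748 [pair 4] -> [668, 241, 516, 457, 748]
  Sibling for proof at L0: 87
L2: h(668,241)=(668*31+241)%997=12 [pair 0] h(516,457)=(516*31+457)%997=501 [pair 1] h(748,748)=(748*31+748)%997=8 [pair 2] -> [12, 501, 8]
  Sibling for proof at L1: 457
L3: h(12,501)=(12*31+501)%997=873 [pair 0] h(8,8)=(8*31+8)%997=256 [pair 1] -> [873, 256]
  Sibling for proof at L2: 12
L4: h(873,256)=(873*31+256)%997=400 [pair 0] -> [400]
  Sibling for proof at L3: 256
Root: 400
Proof path (sibling hashes from leaf to root): [87, 457, 12, 256]

Answer: 87 457 12 256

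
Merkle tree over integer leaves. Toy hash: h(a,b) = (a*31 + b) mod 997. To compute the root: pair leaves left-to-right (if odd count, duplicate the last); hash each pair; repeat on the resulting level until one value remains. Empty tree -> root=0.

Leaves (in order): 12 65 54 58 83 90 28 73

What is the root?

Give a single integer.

L0: [12, 65, 54, 58, 83, 90, 28, 73]
L1: h(12,65)=(12*31+65)%997=437 h(54,58)=(54*31+58)%997=735 h(83,90)=(83*31+90)%997=669 h(28,73)=(28*31+73)%997=941 -> [437, 735, 669, 941]
L2: h(437,735)=(437*31+735)%997=324 h(669,941)=(669*31+941)%997=743 -> [324, 743]
L3: h(324,743)=(324*31+743)%997=817 -> [817]

Answer: 817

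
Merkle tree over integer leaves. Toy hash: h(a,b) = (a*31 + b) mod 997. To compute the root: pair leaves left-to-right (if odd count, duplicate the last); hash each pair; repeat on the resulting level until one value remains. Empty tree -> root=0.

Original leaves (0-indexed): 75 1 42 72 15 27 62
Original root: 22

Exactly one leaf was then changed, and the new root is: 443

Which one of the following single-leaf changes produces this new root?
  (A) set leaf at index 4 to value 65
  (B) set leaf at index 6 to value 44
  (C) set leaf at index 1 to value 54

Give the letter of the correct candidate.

Answer: B

Derivation:
Original leaves: [75, 1, 42, 72, 15, 27, 62]
Target new root: 443
Try each candidate change and compute the resulting root:
Candidate A: set leaf[4] = 65 -> leaves = [75, 1, 42, 72, 65, 27, 62]
  L0: [75, 1, 42, 72, 65, 27, 62]
  L1: h(75,1)=(75*31+1)%997=332 h(42,72)=(42*31+72)%997=377 h(65,27)=(65*31+27)%997=48 h(62,62)=(62*31+62)%997=987 -> [332, 377, 48, 987]
  L2: h(332,377)=(332*31+377)%997=699 h(48,987)=(48*31+987)%997=481 -> [699, 481]
  L3: h(699,481)=(699*31+481)%997=216 -> [216]
  root = 216 != target 443
Candidate B: set leaf[6] = 44 -> leaves = [75, 1, 42, 72, 15, 27, 44]
  L0: [75, 1, 42, 72, 15, 27, 44]
  L1: h(75,1)=(75*31+1)%997=332 h(42,72)=(42*31+72)%997=377 h(15,27)=(15*31+27)%997=492 h(44,44)=(44*31+44)%997=411 -> [332, 377, 492, 411]
  L2: h(332,377)=(332*31+377)%997=699 h(492,411)=(492*31+411)%997=708 -> [699, 708]
  L3: h(699,708)=(699*31+708)%997=443 -> [443]
  root = 443 == target 443  ** MATCH **
Candidate C: set leaf[1] = 54 -> leaves = [75, 54, 42, 72, 15, 27, 62]
  L0: [75, 54, 42, 72, 15, 27, 62]
  L1: h(75,54)=(75*31+54)%997=385 h(42,72)=(42*31+72)%997=377 h(15,27)=(15*31+27)%997=492 h(62,62)=(62*31+62)%997=987 -> [385, 377, 492, 987]
  L2: h(385,377)=(385*31+377)%997=348 h(492,987)=(492*31+987)%997=287 -> [348, 287]
  L3: h(348,287)=(348*31+287)%997=108 -> [108]
  root = 108 != target 443
Candidate B produces the target root.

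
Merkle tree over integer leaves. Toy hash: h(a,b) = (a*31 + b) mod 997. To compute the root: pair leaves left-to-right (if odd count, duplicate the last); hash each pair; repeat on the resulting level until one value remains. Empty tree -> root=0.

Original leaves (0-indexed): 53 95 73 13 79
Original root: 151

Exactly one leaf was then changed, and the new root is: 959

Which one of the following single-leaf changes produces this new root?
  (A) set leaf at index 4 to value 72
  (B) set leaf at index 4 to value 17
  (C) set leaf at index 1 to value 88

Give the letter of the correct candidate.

Answer: A

Derivation:
Original leaves: [53, 95, 73, 13, 79]
Target new root: 959
Try each candidate change and compute the resulting root:
Candidate A: set leaf[4] = 72 -> leaves = [53, 95, 73, 13, 72]
  L0: [53, 95, 73, 13, 72]
  L1: h(53,95)=(53*31+95)%997=741 h(73,13)=(73*31+13)%997=282 h(72,72)=(72*31+72)%997=310 -> [741, 282, 310]
  L2: h(741,282)=(741*31+282)%997=322 h(310,310)=(310*31+310)%997=947 -> [322, 947]
  L3: h(322,947)=(322*31+947)%997=959 -> [959]
  root = 959 == target 959  ** MATCH **
Candidate B: set leaf[4] = 17 -> leaves = [53, 95, 73, 13, 17]
  L0: [53, 95, 73, 13, 17]
  L1: h(53,95)=(53*31+95)%997=741 h(73,13)=(73*31+13)%997=282 h(17,17)=(17*31+17)%997=544 -> [741, 282, 544]
  L2: h(741,282)=(741*31+282)%997=322 h(544,544)=(544*31+544)%997=459 -> [322, 459]
  L3: h(322,459)=(322*31+459)%997=471 -> [471]
  root = 471 != target 959
Candidate C: set leaf[1] = 88 -> leaves = [53, 88, 73, 13, 79]
  L0: [53, 88, 73, 13, 79]
  L1: h(53,88)=(53*31+88)%997=734 h(73,13)=(73*31+13)%997=282 h(79,79)=(79*31+79)%997=534 -> [734, 282, 534]
  L2: h(734,282)=(734*31+282)%997=105 h(534,534)=(534*31+534)%997=139 -> [105, 139]
  L3: h(105,139)=(105*31+139)%997=403 -> [403]
  root = 403 != target 959
Candidate A produces the target root.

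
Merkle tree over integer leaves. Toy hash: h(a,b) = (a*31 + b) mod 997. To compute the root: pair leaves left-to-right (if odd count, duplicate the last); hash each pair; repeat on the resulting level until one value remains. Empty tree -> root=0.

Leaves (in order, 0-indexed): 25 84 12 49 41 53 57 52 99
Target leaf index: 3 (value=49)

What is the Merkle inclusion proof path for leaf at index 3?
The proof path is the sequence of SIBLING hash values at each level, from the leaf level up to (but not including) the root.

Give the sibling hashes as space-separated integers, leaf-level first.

L0 (leaves): [25, 84, 12, 49, 41, 53, 57, 52, 99], target index=3
L1: h(25,84)=(25*31+84)%997=859 [pair 0] h(12,49)=(12*31+49)%997=421 [pair 1] h(41,53)=(41*31+53)%997=327 [pair 2] h(57,52)=(57*31+52)%997=822 [pair 3] h(99,99)=(99*31+99)%997=177 [pair 4] -> [859, 421, 327, 822, 177]
  Sibling for proof at L0: 12
L2: h(859,421)=(859*31+421)%997=131 [pair 0] h(327,822)=(327*31+822)%997=989 [pair 1] h(177,177)=(177*31+177)%997=679 [pair 2] -> [131, 989, 679]
  Sibling for proof at L1: 859
L3: h(131,989)=(131*31+989)%997=65 [pair 0] h(679,679)=(679*31+679)%997=791 [pair 1] -> [65, 791]
  Sibling for proof at L2: 989
L4: h(65,791)=(65*31+791)%997=812 [pair 0] -> [812]
  Sibling for proof at L3: 791
Root: 812
Proof path (sibling hashes from leaf to root): [12, 859, 989, 791]

Answer: 12 859 989 791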